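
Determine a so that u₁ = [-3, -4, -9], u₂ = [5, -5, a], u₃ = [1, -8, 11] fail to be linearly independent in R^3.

a = 25

Place the vectors as rows of a 3×3 matrix; dependence ⇔ determinant zero.
Expanding, det = 700 - 28*a.
Solving 700 - 28*a = 0 yields a = 25.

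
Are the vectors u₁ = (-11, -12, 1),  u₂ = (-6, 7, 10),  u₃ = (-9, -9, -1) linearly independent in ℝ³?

linearly independent

Place the vectors as rows of a 3×3 matrix and reduce to echelon form.
The reduction yields 3 nonzero rows, so the rank is 3.
Since rank = 3 (the number of vectors), the set is linearly independent.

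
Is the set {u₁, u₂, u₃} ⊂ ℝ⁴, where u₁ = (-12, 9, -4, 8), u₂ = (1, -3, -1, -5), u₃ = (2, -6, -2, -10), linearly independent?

linearly dependent

Place the vectors as rows of a 3×4 matrix and reduce to echelon form.
The reduction yields 2 nonzero rows, so the rank is 2.
Since rank 2 < 3, the set is linearly dependent.
Indeed 2u₂ - u₃ = 0.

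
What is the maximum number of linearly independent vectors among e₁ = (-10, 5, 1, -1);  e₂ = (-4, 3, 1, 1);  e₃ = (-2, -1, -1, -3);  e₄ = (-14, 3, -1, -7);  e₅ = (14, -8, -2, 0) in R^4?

Put the 4×5 matrix [e₁|e₂|e₃|e₄|e₅] into echelon form.
The echelon form has 2 nonzero rows, so the rank is 2.
(With 5 elements in a 4-dimensional space the rank is at most 4.)

2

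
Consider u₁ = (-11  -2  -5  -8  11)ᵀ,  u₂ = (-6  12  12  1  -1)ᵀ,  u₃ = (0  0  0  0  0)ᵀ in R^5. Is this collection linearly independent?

linearly dependent

One of the vectors is the zero vector, so the set is linearly dependent.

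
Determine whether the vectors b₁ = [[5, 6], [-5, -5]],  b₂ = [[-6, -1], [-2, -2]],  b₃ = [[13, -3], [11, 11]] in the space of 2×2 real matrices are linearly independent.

linearly dependent

Write each element as a coordinate vector in ℝ⁴ using {E₁₁, E₁₂, E₂₁, E₂₂}.
Row-reduce the matrix whose columns are b₁, b₂, b₃.
The reduction yields 2 nonzero rows, so the rank is 2.
Since rank 2 < 3, the set is linearly dependent.
Indeed b₁ + 3b₂ + b₃ = 0.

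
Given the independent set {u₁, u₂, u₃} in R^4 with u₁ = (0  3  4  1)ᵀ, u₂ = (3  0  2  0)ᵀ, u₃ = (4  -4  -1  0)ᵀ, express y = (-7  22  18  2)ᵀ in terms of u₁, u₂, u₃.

Solve the system with u₁, u₂, u₃ as columns and y as the right-hand side.
The system has the unique solution (α₁, α₂, α₃) = (2, 3, -4).

y = 2u₁ + 3u₂ - 4u₃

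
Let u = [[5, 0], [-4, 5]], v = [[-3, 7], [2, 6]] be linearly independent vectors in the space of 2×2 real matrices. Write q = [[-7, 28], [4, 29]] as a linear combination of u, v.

Work in coordinates with respect to the standard basis {E₁₁, E₁₂, E₂₁, E₂₂}.
Since u, v are independent, the coefficients expressing q are uniquely determined by a linear system.
Back-substitution yields (α₁, α₂) = (1, 4).

q = u + 4v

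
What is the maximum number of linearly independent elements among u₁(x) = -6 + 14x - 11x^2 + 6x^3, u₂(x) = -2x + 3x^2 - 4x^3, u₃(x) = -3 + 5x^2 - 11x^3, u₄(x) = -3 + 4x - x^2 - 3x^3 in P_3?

Pass to coordinate vectors with respect to the basis {1, x, …, x^3}.
Apply Gaussian elimination to the matrix whose rows are u₁, u₂, u₃, u₄.
Exactly 2 pivots survive; hence the rank is 2.

2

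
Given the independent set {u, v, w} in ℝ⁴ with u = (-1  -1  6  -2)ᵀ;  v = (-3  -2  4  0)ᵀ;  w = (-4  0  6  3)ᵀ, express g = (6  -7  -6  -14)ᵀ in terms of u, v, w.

g = u + 3v - 4w

Solve the system with u, v, w as columns and g as the right-hand side.
Row-reducing the augmented matrix gives the unique coefficients (a₁, a₂, a₃) = (1, 3, -4).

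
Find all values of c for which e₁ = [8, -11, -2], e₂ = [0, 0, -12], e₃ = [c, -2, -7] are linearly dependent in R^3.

c = 16/11

Dependence holds iff the 3×3 matrix [e₁ e₂ e₃] is singular.
Cofactor expansion gives det = 132*c - 192.
This vanishes exactly when c = 16/11.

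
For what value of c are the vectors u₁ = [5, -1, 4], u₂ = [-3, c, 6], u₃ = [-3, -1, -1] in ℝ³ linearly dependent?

The set is linearly dependent precisely when det[u₁; u₂; u₃] = 0.
The determinant works out to 7*c + 63.
Solving 7*c + 63 = 0 yields c = -9.

c = -9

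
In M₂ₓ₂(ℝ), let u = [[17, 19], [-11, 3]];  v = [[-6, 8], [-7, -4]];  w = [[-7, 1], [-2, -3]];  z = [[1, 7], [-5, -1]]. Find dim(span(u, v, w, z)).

dim = 2

Pass to coordinate vectors with respect to the basis {E₁₁, E₁₂, E₂₁, E₂₂}.
Apply Gaussian elimination to the matrix whose rows are u, v, w, z.
Reduction leaves 2 leading entries, giving rank 2.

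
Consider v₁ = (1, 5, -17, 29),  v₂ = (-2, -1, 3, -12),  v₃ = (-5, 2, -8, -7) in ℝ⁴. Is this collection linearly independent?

linearly dependent

Place the vectors as rows of a 3×4 matrix and reduce to echelon form.
The reduction yields 2 nonzero rows, so the rank is 2.
Since rank 2 < 3, the set is linearly dependent.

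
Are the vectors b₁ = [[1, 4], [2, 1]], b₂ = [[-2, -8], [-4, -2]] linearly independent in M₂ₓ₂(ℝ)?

Take coordinates with respect to the standard basis {E₁₁, E₁₂, E₂₁, E₂₂}.
Place the vectors as rows of a 2×4 matrix and reduce to echelon form.
The reduction yields 1 nonzero row, so the rank is 1.
Since rank 1 < 2, the set is linearly dependent.
Indeed 2b₁ + b₂ = 0.

linearly dependent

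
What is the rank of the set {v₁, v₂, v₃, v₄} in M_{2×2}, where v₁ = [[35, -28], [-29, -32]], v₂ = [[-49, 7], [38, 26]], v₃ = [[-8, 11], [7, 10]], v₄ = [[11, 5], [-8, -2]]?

Use coordinates relative to {E₁₁, E₁₂, E₂₁, E₂₂}.
Row-reduce the 4×4 matrix with these as rows.
There are 2 pivot columns, so rank = 2.

2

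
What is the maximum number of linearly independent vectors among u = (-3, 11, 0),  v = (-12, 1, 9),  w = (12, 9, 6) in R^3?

Form the matrix with u, v, w as columns and reduce.
Reduction leaves 3 leading entries, giving rank 3.

3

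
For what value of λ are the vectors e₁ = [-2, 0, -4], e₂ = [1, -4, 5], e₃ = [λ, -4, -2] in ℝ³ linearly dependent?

λ = -5/2

The set is linearly dependent precisely when det[e₁; e₂; e₃] = 0.
The determinant works out to -16*λ - 40.
Setting this to zero gives λ = -5/2.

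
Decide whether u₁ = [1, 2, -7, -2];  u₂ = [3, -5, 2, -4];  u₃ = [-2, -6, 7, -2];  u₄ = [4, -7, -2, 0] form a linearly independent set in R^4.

linearly independent

The matrix [u₁|u₂|u₃|u₄] has determinant 1024.
A nonzero determinant means the columns are linearly independent.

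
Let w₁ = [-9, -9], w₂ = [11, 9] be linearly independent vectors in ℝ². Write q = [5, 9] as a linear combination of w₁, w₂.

Write q = a₁w₁ + a₂w₂ and equate components.
Row-reducing the augmented matrix gives the unique coefficients (a₁, a₂) = (-3, -2).

q = -3w₁ - 2w₂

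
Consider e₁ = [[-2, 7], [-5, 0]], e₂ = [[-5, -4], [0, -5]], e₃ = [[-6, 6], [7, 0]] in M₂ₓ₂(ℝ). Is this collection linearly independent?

Take coordinates with respect to the standard basis {E₁₁, E₁₂, E₂₁, E₂₂}.
Row-reduce the matrix whose columns are e₁, e₂, e₃.
The reduction yields 3 nonzero rows, so the rank is 3.
Since rank = 3 (the number of vectors), the set is linearly independent.

linearly independent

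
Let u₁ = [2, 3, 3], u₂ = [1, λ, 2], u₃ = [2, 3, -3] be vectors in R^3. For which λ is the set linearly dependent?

λ = 3/2

The set is linearly dependent precisely when det[u₁; u₂; u₃] = 0.
Cofactor expansion gives det = 18 - 12*λ.
Solving 18 - 12*λ = 0 yields λ = 3/2.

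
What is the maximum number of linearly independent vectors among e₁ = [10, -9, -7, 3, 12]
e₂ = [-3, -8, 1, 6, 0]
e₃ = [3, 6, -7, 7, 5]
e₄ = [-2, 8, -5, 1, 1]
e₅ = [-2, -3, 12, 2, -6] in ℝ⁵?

5

Apply Gaussian elimination to the matrix whose rows are e₁, e₂, e₃, e₄, e₅.
The echelon form has 5 nonzero rows, so the rank is 5.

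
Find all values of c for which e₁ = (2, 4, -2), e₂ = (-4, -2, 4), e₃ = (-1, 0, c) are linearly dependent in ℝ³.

c = 1

Place the vectors as rows of a 3×3 matrix; dependence ⇔ determinant zero.
The determinant works out to 12*c - 12.
This vanishes exactly when c = 1.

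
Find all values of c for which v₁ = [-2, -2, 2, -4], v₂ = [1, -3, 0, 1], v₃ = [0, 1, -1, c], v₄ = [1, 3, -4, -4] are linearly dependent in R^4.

The vectors are dependent exactly when the determinant of the matrix with rows v₁, v₂, v₃, v₄ vanishes.
The determinant works out to 20*c + 34.
Solving 20*c + 34 = 0 yields c = -17/10.

c = -17/10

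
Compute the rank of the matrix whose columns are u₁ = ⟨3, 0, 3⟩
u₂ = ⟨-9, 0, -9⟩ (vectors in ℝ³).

Apply Gaussian elimination to the matrix whose rows are u₁, u₂.
Exactly 1 pivot survives; hence the rank is 1.

1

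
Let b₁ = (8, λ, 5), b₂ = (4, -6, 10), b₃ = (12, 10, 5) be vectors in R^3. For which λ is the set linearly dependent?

λ = 24/5

Place the vectors as rows of a 3×3 matrix; dependence ⇔ determinant zero.
The determinant works out to 100*λ - 480.
Setting this to zero gives λ = 24/5.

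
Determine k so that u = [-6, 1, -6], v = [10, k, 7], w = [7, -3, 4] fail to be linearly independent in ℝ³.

Dependence holds iff the 3×3 matrix [u v w] is singular.
Cofactor expansion gives det = 18*k + 63.
This vanishes exactly when k = -7/2.

k = -7/2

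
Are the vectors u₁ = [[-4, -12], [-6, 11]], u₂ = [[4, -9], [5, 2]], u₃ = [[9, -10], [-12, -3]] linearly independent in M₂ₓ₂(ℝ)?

linearly independent

Write each element as a coordinate vector in ℝ⁴ using {E₁₁, E₁₂, E₂₁, E₂₂}.
Row-reduce the matrix whose columns are u₁, u₂, u₃.
The reduction yields 3 nonzero rows, so the rank is 3.
Since rank = 3 (the number of vectors), the set is linearly independent.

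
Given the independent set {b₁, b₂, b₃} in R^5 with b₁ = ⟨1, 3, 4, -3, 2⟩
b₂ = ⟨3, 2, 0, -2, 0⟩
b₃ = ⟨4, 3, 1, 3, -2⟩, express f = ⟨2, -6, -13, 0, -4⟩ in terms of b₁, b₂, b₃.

f = -3b₁ + 3b₂ - b₃

Since b₁, b₂, b₃ are independent, the coefficients expressing f are uniquely determined by a linear system.
Row-reducing the augmented matrix gives the unique coefficients (c₁, c₂, c₃) = (-3, 3, -1).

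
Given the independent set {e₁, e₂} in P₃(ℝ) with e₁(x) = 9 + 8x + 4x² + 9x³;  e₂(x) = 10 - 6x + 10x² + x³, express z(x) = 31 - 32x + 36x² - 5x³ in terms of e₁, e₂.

Work in coordinates with respect to the standard basis {1, x, …, x³}.
Set up the augmented matrix [e₁ | e₂ | z] and row-reduce.
Back-substitution yields (c₁, c₂) = (-1, 4).

z = -e₁ + 4e₂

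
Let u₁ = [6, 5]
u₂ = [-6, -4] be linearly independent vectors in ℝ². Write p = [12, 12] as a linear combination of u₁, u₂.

p = 4u₁ + 2u₂

Set up the augmented matrix [u₁ | u₂ | p] and row-reduce.
Back-substitution yields (a₁, a₂) = (4, 2).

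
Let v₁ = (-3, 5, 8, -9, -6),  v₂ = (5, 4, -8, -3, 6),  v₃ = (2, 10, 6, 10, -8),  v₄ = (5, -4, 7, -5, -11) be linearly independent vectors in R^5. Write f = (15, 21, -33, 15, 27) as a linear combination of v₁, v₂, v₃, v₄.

Set up the augmented matrix [v₁ | v₂ | v₃ | v₄ | f] and row-reduce.
The system has the unique solution (a₁, …, a₄) = (-1, 3, 1, -1).

f = -v₁ + 3v₂ + v₃ - v₄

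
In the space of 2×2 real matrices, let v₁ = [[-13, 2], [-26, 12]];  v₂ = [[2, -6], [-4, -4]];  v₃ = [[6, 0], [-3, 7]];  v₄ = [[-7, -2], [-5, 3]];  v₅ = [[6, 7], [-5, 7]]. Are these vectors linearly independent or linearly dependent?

Take coordinates with respect to the standard basis {E₁₁, E₁₂, E₂₁, E₂₂}.
There are 5 vectors in a 4-dimensional space, so they cannot be linearly independent.

linearly dependent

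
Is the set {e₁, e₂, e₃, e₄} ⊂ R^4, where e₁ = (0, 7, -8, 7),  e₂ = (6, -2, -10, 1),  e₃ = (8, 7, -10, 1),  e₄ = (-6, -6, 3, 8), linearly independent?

Form the 4×4 matrix with these as columns; its determinant is -3488.
A nonzero determinant means the columns are linearly independent.

linearly independent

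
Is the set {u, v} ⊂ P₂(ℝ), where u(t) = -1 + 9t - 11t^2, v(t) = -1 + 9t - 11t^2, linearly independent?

linearly dependent

Take coordinates with respect to the standard basis {1, t, t^2}.
Two of the vectors are equal, giving an immediate dependence.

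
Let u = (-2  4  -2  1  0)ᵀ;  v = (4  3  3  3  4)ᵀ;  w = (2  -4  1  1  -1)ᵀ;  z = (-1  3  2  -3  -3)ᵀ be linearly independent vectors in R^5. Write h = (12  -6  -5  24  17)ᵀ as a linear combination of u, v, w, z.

h = 3u + 2v + 3w - 4z

Solve the system with u, v, w, z as columns and h as the right-hand side.
Row-reducing the augmented matrix gives the unique coefficients (a₁, …, a₄) = (3, 2, 3, -4).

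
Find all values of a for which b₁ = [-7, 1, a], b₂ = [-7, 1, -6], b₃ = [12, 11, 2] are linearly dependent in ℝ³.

a = -6

The vectors are dependent exactly when the determinant of the matrix with rows b₁, b₂, b₃ vanishes.
The determinant works out to -89*a - 534.
Solving -89*a - 534 = 0 yields a = -6.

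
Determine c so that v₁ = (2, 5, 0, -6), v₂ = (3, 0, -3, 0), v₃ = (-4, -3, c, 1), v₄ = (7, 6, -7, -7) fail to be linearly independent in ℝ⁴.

c = 34

The vectors are dependent exactly when the determinant of the matrix with rows v₁, v₂, v₃, v₄ vanishes.
The determinant works out to 102 - 3*c.
Setting this to zero gives c = 34.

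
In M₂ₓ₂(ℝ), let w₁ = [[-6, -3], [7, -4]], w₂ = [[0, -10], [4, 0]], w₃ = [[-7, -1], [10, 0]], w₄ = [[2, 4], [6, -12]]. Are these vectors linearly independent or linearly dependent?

Take coordinates with respect to the standard basis {E₁₁, E₁₂, E₂₁, E₂₂}.
The matrix [w₁|w₂|w₃|w₄] has determinant -4936.
A nonzero determinant means the columns are linearly independent.

linearly independent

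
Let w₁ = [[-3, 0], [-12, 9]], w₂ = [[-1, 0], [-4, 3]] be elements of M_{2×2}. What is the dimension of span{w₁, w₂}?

dim = 1

Pass to coordinate vectors with respect to the basis {E₁₁, E₁₂, E₂₁, E₂₂}.
Form the matrix with w₁, w₂ as columns and reduce.
Reduction leaves 1 leading entry, giving rank 1.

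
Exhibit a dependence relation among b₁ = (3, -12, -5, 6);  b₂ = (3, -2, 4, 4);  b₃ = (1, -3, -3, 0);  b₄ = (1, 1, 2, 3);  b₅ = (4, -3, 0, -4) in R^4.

Set up α₁b₁ + … + α₅b₅ = 0 and solve the homogeneous system.
The free variable yields coefficients (1, -2, -3, 2, 1) (any nonzero multiple also works).

b₁ - 2b₂ - 3b₃ + 2b₄ + b₅ = 0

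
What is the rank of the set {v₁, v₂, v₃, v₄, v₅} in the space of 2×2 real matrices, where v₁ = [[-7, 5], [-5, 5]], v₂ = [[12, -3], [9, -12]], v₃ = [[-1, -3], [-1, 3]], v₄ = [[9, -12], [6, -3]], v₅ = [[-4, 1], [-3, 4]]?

Use coordinates relative to {E₁₁, E₁₂, E₂₁, E₂₂}.
Row-reduce the 5×4 matrix with these as rows.
Exactly 2 pivots survive; hence the rank is 2.
(With 5 elements in a 4-dimensional space the rank is at most 4.)

rank 2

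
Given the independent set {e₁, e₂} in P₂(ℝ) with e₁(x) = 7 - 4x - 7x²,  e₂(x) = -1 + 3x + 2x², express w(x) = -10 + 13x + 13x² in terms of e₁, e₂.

Take coordinate vectors relative to {1, x, x²}.
Solve the system with e₁, e₂ as columns and w as the right-hand side.
Row-reducing the augmented matrix gives the unique coefficients (α₁, α₂) = (-1, 3).

w = -e₁ + 3e₂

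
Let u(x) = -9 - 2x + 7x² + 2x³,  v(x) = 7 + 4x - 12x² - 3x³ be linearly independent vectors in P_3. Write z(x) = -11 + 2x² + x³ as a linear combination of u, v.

z = 2u + v

Take coordinate vectors relative to {1, x, …, x³}.
Solve the system with u, v as columns and z as the right-hand side.
Back-substitution yields (a₁, a₂) = (2, 1).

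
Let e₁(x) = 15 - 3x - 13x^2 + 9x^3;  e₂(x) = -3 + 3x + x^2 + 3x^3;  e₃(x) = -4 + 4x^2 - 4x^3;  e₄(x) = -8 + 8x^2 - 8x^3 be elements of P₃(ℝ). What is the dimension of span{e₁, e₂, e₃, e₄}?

Use coordinates relative to {1, x, …, x^3}.
Put the 4×4 matrix [e₁|e₂|e₃|e₄] into echelon form.
The echelon form has 2 nonzero rows, so the rank is 2.

dim = 2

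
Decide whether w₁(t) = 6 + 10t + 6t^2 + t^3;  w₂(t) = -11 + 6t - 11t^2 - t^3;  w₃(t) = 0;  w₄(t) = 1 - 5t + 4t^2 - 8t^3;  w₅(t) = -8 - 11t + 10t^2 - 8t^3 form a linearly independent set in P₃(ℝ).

Take coordinates with respect to the standard basis {1, t, …, t^3}.
There are 5 vectors in a 4-dimensional space, so they cannot be linearly independent.

linearly dependent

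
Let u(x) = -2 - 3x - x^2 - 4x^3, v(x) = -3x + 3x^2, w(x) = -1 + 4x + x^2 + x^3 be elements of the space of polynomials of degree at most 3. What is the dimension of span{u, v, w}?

Represent each element by its coordinate vector in ℝ⁴.
Row-reduce the 3×4 matrix with these as rows.
Reduction leaves 3 leading entries, giving rank 3.

3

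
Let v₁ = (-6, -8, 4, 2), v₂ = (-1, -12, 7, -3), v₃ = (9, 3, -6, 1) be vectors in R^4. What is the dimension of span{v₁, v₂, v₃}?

Apply Gaussian elimination to the matrix whose rows are v₁, v₂, v₃.
The echelon form has 3 nonzero rows, so the rank is 3.

dim = 3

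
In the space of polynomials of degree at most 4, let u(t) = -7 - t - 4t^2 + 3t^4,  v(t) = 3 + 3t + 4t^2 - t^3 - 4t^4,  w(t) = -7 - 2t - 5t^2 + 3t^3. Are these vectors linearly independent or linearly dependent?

Take coordinates with respect to the standard basis {1, t, …, t^4}.
Place the vectors as rows of a 3×5 matrix and reduce to echelon form.
The reduction yields 3 nonzero rows, so the rank is 3.
Since rank = 3 (the number of vectors), the set is linearly independent.

linearly independent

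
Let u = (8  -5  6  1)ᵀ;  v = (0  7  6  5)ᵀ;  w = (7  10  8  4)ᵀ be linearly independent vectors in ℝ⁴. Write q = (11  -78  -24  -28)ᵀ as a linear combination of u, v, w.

q = 4u - 4v - 3w

Since u, v, w are independent, the coefficients expressing q are uniquely determined by a linear system.
Back-substitution yields (a₁, a₂, a₃) = (4, -4, -3).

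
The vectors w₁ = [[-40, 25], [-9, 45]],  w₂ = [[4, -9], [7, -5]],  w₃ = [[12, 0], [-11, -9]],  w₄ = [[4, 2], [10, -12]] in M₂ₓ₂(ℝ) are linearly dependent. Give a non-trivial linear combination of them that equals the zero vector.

w₁ + 3w₂ + 2w₃ + w₄ = 0

Write each element as a vector in ℝ⁴ using {E₁₁, E₁₂, E₂₁, E₂₂}.
Set up α₁w₁ + … + α₄w₄ = 0 and solve the homogeneous system.
A generator of the null space is (1, 3, 2, 1).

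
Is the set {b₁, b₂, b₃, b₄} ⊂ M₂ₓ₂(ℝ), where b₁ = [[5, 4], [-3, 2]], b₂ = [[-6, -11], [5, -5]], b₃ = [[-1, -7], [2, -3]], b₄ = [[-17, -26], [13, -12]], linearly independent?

linearly dependent

Take coordinates with respect to the standard basis {E₁₁, E₁₂, E₂₁, E₂₂}.
Place the vectors as rows of a 4×4 matrix and reduce to echelon form.
The reduction yields 2 nonzero rows, so the rank is 2.
Since rank 2 < 4, the set is linearly dependent.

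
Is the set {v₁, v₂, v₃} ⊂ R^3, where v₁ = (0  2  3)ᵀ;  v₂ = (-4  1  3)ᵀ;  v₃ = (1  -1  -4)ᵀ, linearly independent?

The matrix [v₁|v₂|v₃] has determinant -17.
A nonzero determinant means the columns are linearly independent.

linearly independent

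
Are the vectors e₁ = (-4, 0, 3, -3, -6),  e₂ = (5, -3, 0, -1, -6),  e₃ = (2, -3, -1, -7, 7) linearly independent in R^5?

linearly independent

Place the vectors as rows of a 3×5 matrix and reduce to echelon form.
The reduction yields 3 nonzero rows, so the rank is 3.
Since rank = 3 (the number of vectors), the set is linearly independent.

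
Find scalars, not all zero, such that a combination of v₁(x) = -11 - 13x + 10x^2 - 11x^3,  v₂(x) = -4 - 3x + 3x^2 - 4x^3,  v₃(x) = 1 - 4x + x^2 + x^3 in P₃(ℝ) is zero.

Take coordinates with respect to {1, x, …, x^3}.
Set up α₁v₁ + … + α₃v₃ = 0 and solve the homogeneous system.
A generator of the null space is (1, -3, -1).

v₁ - 3v₂ - v₃ = 0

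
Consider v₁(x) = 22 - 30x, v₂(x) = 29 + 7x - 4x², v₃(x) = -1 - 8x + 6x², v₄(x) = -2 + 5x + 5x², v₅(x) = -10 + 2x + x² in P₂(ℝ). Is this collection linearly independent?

Write each element as a coordinate vector in ℝ³ using {1, x, x²}.
There are 5 vectors in a 3-dimensional space, so they cannot be linearly independent.

linearly dependent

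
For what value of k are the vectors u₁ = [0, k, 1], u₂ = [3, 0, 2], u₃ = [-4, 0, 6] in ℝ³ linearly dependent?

The vectors are dependent exactly when the determinant of the matrix with rows u₁, u₂, u₃ vanishes.
Expanding, det = -26*k.
This vanishes exactly when k = 0.

k = 0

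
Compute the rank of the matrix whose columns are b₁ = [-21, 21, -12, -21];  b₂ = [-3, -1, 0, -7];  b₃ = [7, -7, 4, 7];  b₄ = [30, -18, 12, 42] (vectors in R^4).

Row-reduce the 4×4 matrix with these as rows.
The echelon form has 2 nonzero rows, so the rank is 2.

rank 2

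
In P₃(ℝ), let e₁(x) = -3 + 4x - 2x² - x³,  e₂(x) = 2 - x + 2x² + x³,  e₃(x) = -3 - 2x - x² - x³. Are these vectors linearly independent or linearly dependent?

Write each element as a coordinate vector in ℝ⁴ using {1, x, …, x³}.
Place the vectors as rows of a 3×4 matrix and reduce to echelon form.
The reduction yields 3 nonzero rows, so the rank is 3.
Since rank = 3 (the number of vectors), the set is linearly independent.

linearly independent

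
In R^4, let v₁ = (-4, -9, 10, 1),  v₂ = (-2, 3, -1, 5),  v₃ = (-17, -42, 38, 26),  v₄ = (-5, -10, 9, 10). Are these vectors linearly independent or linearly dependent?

The matrix [v₁|v₂|v₃|v₄] has determinant 0.
A zero determinant means the columns are linearly dependent.

linearly dependent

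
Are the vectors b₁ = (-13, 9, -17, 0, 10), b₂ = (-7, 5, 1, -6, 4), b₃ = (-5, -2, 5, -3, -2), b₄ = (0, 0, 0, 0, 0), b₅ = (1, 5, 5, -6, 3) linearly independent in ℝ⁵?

One of the vectors is the zero vector, so the set is linearly dependent.

linearly dependent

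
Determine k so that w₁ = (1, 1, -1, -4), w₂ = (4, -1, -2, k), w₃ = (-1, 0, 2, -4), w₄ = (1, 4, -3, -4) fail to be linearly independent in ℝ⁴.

Place the vectors as rows of a 4×4 matrix; dependence ⇔ determinant zero.
Cofactor expansion gives det = -5*k - 48.
This vanishes exactly when k = -48/5.

k = -48/5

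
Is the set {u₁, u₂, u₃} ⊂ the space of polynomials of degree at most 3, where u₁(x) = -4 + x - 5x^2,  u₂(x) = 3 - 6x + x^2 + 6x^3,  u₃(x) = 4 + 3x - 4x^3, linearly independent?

linearly independent

Take coordinates with respect to the standard basis {1, x, …, x^3}.
Place the vectors as rows of a 3×4 matrix and reduce to echelon form.
The reduction yields 3 nonzero rows, so the rank is 3.
Since rank = 3 (the number of vectors), the set is linearly independent.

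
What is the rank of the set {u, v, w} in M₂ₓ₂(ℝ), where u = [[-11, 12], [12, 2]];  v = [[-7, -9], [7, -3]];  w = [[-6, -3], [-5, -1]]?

Pass to coordinate vectors with respect to the basis {E₁₁, E₁₂, E₂₁, E₂₂}.
Row-reduce the 3×4 matrix with these as rows.
Reduction leaves 3 leading entries, giving rank 3.

3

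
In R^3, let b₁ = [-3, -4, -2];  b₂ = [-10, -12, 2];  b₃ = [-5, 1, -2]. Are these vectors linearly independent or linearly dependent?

linearly independent

Form the 3×3 matrix with these as columns; its determinant is 194.
A nonzero determinant means the columns are linearly independent.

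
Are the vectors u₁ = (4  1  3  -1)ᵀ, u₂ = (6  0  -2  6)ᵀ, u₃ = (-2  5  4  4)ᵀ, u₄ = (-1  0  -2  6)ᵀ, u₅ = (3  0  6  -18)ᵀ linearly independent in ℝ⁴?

linearly dependent

There are 5 vectors in a 4-dimensional space, so they cannot be linearly independent.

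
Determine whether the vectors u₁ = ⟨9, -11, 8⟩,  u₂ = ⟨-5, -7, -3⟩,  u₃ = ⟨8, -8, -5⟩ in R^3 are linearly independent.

The matrix [u₁|u₂|u₃] has determinant 1406.
A nonzero determinant means the columns are linearly independent.

linearly independent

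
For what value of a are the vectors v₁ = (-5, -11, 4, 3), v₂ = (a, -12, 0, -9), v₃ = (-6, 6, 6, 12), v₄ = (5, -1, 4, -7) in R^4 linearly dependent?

Place the vectors as rows of a 4×4 matrix; dependence ⇔ determinant zero.
The determinant works out to 3240 - 1200*a.
Solving 3240 - 1200*a = 0 yields a = 27/10.

a = 27/10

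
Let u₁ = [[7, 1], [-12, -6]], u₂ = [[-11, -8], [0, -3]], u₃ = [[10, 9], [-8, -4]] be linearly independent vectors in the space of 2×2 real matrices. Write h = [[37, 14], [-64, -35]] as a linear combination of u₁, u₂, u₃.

h = 4u₁ + u₂ + 2u₃

Work in coordinates with respect to the standard basis {E₁₁, E₁₂, E₂₁, E₂₂}.
Solve the system with u₁, u₂, u₃ as columns and h as the right-hand side.
The system has the unique solution (α₁, α₂, α₃) = (4, 1, 2).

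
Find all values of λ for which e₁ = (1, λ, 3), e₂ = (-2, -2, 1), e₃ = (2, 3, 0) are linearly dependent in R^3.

λ = 9/2

The vectors are dependent exactly when the determinant of the matrix with rows e₁, e₂, e₃ vanishes.
Cofactor expansion gives det = 2*λ - 9.
This vanishes exactly when λ = 9/2.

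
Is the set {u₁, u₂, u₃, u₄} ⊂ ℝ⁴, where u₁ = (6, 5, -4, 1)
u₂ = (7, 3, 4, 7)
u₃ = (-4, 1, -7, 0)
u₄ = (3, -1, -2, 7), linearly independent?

linearly independent

Place the vectors as rows of a 4×4 matrix and reduce to echelon form.
The reduction yields 4 nonzero rows, so the rank is 4.
Since rank = 4 (the number of vectors), the set is linearly independent.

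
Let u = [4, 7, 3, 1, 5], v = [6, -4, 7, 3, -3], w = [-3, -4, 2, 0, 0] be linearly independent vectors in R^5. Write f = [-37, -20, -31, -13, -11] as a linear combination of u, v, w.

f = -4u - 3v + w

Solve the system with u, v, w as columns and f as the right-hand side.
The system has the unique solution (c₁, c₂, c₃) = (-4, -3, 1).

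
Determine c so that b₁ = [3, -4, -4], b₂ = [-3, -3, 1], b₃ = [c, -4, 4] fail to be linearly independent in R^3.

The set is linearly dependent precisely when det[b₁; b₂; b₃] = 0.
Cofactor expansion gives det = -16*c - 120.
Setting this to zero gives c = -15/2.

c = -15/2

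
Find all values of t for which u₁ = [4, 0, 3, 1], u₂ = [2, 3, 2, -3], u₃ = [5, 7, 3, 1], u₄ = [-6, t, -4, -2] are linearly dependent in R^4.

The vectors are dependent exactly when the determinant of the matrix with rows u₁, u₂, u₃, u₄ vanishes.
Cofactor expansion gives det = -11*t - 36.
Setting this to zero gives t = -36/11.

t = -36/11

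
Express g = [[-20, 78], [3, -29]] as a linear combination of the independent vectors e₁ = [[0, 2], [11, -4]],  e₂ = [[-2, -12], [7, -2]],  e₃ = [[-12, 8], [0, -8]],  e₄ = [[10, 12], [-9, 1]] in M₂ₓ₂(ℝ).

g = 3e₁ - 3e₂ + 3e₃ + e₄

Take coordinate vectors relative to {E₁₁, E₁₂, E₂₁, E₂₂}.
Since e₁, e₂, e₃, e₄ are independent, the coefficients expressing g are uniquely determined by a linear system.
Back-substitution yields (c₁, …, c₄) = (3, -3, 3, 1).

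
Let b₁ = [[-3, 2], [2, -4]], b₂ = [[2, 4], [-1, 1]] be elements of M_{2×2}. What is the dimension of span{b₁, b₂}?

Use coordinates relative to {E₁₁, E₁₂, E₂₁, E₂₂}.
Row-reduce the 2×4 matrix with these as rows.
There are 2 pivot columns, so rank = 2.

dim = 2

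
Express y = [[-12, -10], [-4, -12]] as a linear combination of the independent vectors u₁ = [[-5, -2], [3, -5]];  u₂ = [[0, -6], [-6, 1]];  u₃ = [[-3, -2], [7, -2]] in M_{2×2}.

y = 3u₁ + u₂ - u₃

Identify each element with its coordinate vector in ℝ⁴ via {E₁₁, E₁₂, E₂₁, E₂₂}.
Set up the augmented matrix [u₁ | u₂ | u₃ | y] and row-reduce.
Back-substitution yields (c₁, c₂, c₃) = (3, 1, -1).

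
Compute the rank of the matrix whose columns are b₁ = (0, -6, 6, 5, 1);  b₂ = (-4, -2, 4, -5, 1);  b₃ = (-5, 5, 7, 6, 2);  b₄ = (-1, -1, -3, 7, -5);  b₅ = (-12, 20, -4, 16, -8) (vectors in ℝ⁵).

Form the matrix with b₁, b₂, b₃, b₄, b₅ as columns and reduce.
Reduction leaves 4 leading entries, giving rank 4.

rank 4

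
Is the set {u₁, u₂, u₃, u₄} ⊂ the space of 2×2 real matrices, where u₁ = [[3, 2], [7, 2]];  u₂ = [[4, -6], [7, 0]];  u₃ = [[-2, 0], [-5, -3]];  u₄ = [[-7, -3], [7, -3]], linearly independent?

Write each element as a coordinate vector in ℝ⁴ using {E₁₁, E₁₂, E₂₁, E₂₂}.
Row-reduce the matrix whose columns are u₁, u₂, u₃, u₄.
The reduction yields 4 nonzero rows, so the rank is 4.
Since rank = 4 (the number of vectors), the set is linearly independent.

linearly independent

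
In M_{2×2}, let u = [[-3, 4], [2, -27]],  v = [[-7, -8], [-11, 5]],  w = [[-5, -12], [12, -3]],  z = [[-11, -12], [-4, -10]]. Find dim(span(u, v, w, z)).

3

Use coordinates relative to {E₁₁, E₁₂, E₂₁, E₂₂}.
Row-reduce the 4×4 matrix with these as rows.
The echelon form has 3 nonzero rows, so the rank is 3.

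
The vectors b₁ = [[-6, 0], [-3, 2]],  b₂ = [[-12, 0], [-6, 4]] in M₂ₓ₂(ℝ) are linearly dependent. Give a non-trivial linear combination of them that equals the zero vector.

Take coordinates with respect to {E₁₁, E₁₂, E₂₁, E₂₂}.
Set up α₁b₁ + α₂b₂ = 0 and solve the homogeneous system.
A generator of the null space is (2, -1).

2b₁ - b₂ = 0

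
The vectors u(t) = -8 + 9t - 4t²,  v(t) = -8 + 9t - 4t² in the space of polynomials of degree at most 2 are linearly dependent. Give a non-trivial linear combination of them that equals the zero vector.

Write each element as a vector in ℝ³ using {1, t, t²}.
Set up α₁u + α₂v = 0 and solve the homogeneous system.
The free variable yields coefficients (1, -1) (any nonzero multiple also works).

u - v = 0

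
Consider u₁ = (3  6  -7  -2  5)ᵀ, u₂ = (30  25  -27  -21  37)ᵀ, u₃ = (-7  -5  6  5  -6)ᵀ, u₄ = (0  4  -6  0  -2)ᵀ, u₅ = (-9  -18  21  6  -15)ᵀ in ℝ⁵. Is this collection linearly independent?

linearly dependent

One vector is a scalar multiple of another, so the set is dependent.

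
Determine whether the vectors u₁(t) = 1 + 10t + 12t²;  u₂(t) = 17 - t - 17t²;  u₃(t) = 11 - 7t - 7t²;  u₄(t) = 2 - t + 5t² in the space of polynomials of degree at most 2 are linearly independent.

linearly dependent

Write each element as a coordinate vector in ℝ³ using {1, t, t²}.
There are 4 vectors in a 3-dimensional space, so they cannot be linearly independent.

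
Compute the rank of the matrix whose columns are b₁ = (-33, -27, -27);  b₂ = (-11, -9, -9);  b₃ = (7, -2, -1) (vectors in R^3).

Put the 3×3 matrix [b₁|b₂|b₃] into echelon form.
The echelon form has 2 nonzero rows, so the rank is 2.

rank 2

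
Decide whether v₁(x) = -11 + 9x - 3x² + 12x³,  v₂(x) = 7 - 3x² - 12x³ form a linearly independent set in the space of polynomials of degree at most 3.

Take coordinates with respect to the standard basis {1, x, …, x³}.
Place the vectors as rows of a 2×4 matrix and reduce to echelon form.
The reduction yields 2 nonzero rows, so the rank is 2.
Since rank = 2 (the number of vectors), the set is linearly independent.

linearly independent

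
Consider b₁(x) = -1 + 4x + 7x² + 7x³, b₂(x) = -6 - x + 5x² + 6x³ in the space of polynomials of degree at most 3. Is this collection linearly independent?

Take coordinates with respect to the standard basis {1, x, …, x³}.
Row-reduce the matrix whose columns are b₁, b₂.
The reduction yields 2 nonzero rows, so the rank is 2.
Since rank = 2 (the number of vectors), the set is linearly independent.

linearly independent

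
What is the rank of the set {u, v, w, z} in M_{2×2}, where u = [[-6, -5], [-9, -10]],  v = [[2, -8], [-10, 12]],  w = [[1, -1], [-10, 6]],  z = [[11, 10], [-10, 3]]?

rank 4

Represent each element by its coordinate vector in ℝ⁴.
Apply Gaussian elimination to the matrix whose rows are u, v, w, z.
Exactly 4 pivots survive; hence the rank is 4.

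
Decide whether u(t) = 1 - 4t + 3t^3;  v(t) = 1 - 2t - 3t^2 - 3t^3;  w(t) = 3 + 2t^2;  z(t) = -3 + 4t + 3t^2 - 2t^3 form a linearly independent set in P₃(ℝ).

linearly independent

Write each element as a coordinate vector in ℝ⁴ using {1, t, …, t^3}.
Place the vectors as rows of a 4×4 matrix and reduce to echelon form.
The reduction yields 4 nonzero rows, so the rank is 4.
Since rank = 4 (the number of vectors), the set is linearly independent.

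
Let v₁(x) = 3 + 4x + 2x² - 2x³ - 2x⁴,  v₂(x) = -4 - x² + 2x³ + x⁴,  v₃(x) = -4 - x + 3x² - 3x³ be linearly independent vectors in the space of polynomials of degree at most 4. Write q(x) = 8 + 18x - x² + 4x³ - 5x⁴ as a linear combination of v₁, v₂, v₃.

Identify each element with its coordinate vector in ℝ⁵ via {1, x, …, x⁴}.
Set up the augmented matrix [v₁ | v₂ | v₃ | q] and row-reduce.
Row-reducing the augmented matrix gives the unique coefficients (c₁, c₂, c₃) = (4, 3, -2).

q = 4v₁ + 3v₂ - 2v₃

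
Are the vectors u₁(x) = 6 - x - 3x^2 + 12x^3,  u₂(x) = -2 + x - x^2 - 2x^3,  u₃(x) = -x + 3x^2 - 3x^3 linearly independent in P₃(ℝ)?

linearly dependent

Take coordinates with respect to the standard basis {1, x, …, x^3}.
Place the vectors as rows of a 3×4 matrix and reduce to echelon form.
The reduction yields 2 nonzero rows, so the rank is 2.
Since rank 2 < 3, the set is linearly dependent.
Indeed u₁ + 3u₂ + 2u₃ = 0.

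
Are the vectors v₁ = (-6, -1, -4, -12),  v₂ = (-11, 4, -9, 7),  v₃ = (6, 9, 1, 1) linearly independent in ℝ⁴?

linearly independent

Place the vectors as rows of a 3×4 matrix and reduce to echelon form.
The reduction yields 3 nonzero rows, so the rank is 3.
Since rank = 3 (the number of vectors), the set is linearly independent.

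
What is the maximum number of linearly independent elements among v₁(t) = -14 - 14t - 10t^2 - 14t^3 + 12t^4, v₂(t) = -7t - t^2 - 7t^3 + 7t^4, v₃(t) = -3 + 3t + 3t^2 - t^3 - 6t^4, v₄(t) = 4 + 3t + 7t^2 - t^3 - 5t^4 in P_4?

3

Represent each element by its coordinate vector in ℝ⁵.
Put the 5×4 matrix [v₁|v₂|v₃|v₄] into echelon form.
Reduction leaves 3 leading entries, giving rank 3.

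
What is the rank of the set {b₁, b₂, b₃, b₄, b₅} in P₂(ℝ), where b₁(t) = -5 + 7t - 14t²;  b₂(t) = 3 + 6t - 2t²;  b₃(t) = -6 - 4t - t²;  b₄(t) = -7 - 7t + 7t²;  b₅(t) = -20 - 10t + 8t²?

rank 3

Represent each element by its coordinate vector in ℝ³.
Form the matrix with b₁, b₂, b₃, b₄, b₅ as columns and reduce.
Exactly 3 pivots survive; hence the rank is 3.
(With 5 elements in a 3-dimensional space the rank is at most 3.)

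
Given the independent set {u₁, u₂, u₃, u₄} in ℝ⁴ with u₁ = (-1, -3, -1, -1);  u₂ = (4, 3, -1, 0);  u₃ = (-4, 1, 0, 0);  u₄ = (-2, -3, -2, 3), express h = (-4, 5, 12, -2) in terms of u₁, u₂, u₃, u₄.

Solve the system with u₁, u₂, u₃, u₄ as columns and h as the right-hand side.
Row-reducing the augmented matrix gives the unique coefficients (c₁, …, c₄) = (-4, -4, -1, -2).

h = -4u₁ - 4u₂ - u₃ - 2u₄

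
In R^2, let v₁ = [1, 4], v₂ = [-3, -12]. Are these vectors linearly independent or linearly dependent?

linearly dependent

Place the vectors as rows of a 2×2 matrix and reduce to echelon form.
The reduction yields 1 nonzero row, so the rank is 1.
Since rank 1 < 2, the set is linearly dependent.
Indeed 3v₁ + v₂ = 0.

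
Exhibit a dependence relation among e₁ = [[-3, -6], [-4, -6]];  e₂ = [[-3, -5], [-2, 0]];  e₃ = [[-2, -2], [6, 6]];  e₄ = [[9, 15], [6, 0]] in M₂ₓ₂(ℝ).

Take coordinates with respect to {E₁₁, E₁₂, E₂₁, E₂₂}.
Row-reduce the matrix with e₁, e₂, e₃, e₄ as columns; the null space gives the coefficients.
One solution (up to scaling) is (0, 3, 0, 1).

3e₂ + e₄ = 0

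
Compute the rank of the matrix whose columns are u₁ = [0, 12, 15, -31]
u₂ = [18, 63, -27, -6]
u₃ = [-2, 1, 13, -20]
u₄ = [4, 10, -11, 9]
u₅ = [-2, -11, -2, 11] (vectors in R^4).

2

Apply Gaussian elimination to the matrix whose rows are u₁, u₂, u₃, u₄, u₅.
There are 2 pivot columns, so rank = 2.
(With 5 elements in a 4-dimensional space the rank is at most 4.)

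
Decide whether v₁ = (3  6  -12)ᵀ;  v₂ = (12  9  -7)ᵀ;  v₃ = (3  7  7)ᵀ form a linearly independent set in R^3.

linearly independent

Place the vectors as rows of a 3×3 matrix and reduce to echelon form.
The reduction yields 3 nonzero rows, so the rank is 3.
Since rank = 3 (the number of vectors), the set is linearly independent.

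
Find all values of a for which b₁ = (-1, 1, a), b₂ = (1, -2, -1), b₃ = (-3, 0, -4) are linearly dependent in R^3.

a = -1/6

Dependence holds iff the 3×3 matrix [b₁ b₂ b₃] is singular.
The determinant works out to -6*a - 1.
This vanishes exactly when a = -1/6.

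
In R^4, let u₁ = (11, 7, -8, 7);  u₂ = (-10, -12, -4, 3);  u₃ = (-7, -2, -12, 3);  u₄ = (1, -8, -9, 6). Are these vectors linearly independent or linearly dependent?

The matrix [u₁|u₂|u₃|u₄] has determinant -5819.
A nonzero determinant means the columns are linearly independent.

linearly independent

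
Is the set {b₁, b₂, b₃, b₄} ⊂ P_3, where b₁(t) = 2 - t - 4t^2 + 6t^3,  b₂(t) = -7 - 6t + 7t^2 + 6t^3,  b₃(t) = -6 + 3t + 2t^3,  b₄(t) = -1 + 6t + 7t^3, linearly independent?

linearly independent

Take coordinates with respect to the standard basis {1, t, …, t^3}.
Place the vectors as rows of a 4×4 matrix and reduce to echelon form.
The reduction yields 4 nonzero rows, so the rank is 4.
Since rank = 4 (the number of vectors), the set is linearly independent.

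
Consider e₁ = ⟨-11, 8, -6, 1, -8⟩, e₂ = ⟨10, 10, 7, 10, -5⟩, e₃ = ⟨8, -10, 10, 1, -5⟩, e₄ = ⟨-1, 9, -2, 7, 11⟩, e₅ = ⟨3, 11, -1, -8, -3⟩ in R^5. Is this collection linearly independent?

Row-reduce the matrix whose columns are e₁, e₂, e₃, e₄, e₅.
The reduction yields 5 nonzero rows, so the rank is 5.
Since rank = 5 (the number of vectors), the set is linearly independent.

linearly independent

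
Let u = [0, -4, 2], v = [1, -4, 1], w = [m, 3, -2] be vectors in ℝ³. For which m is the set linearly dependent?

m = 1/2

Place the vectors as rows of a 3×3 matrix; dependence ⇔ determinant zero.
Cofactor expansion gives det = 4*m - 2.
This vanishes exactly when m = 1/2.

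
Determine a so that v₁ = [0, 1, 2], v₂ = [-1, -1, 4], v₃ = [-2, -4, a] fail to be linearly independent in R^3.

a = 4

Dependence holds iff the 3×3 matrix [v₁ v₂ v₃] is singular.
Cofactor expansion gives det = a - 4.
Setting this to zero gives a = 4.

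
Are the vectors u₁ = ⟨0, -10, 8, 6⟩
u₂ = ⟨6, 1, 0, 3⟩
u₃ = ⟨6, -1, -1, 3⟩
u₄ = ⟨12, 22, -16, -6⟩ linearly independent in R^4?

The matrix [u₁|u₂|u₃|u₄] has determinant 0.
A zero determinant means the columns are linearly dependent.
Indeed 2u₁ - 2u₂ + u₄ = 0.

linearly dependent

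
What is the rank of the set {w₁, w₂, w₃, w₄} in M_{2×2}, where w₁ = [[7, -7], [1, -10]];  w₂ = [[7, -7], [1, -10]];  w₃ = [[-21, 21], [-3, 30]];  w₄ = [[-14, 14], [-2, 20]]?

1

Use coordinates relative to {E₁₁, E₁₂, E₂₁, E₂₂}.
Row-reduce the 4×4 matrix with these as rows.
The echelon form has 1 nonzero row, so the rank is 1.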